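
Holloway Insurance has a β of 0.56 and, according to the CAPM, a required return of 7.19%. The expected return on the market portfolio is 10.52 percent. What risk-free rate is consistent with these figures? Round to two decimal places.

E(R) = R_f + β(E(R_m) − R_f) = R_f(1 − β) + β·E(R_m)
7.19% = R_f × (1 − 0.56) + 0.56 × 10.52%
7.19% = R_f × 0.44 + 5.8912%
R_f = (7.19% − 5.8912%) / 0.44 = 2.95%

2.95%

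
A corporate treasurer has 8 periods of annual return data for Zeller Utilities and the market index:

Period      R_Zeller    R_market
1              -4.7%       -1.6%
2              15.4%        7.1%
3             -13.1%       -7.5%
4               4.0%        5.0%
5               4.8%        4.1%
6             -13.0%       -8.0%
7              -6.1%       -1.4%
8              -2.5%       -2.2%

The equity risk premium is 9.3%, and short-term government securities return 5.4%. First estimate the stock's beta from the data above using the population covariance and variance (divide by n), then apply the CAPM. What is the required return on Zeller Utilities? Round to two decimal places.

Mean R_i = (-4.7 + 15.4 − 13.1 + 4.0 + 4.8 − 13.0 − 6.1 − 2.5) / 8 = -1.9000%
Mean R_m = (-1.6 + 7.1 − 7.5 + 5.0 + 4.1 − 8.0 − 1.4 − 2.2) / 8 = -0.5625%
Σ(R_i − R̄_i)(R_m − R̄_m) = 364.2800  ⇒  Cov = 364.2800 / 8 = 45.5350
Σ(R_m − R̄_m)² = 219.2988  ⇒  Var(R_m) = 219.2988 / 8 = 27.4124
β = Cov / Var(R_m) = 45.5350 / 27.4124 = 1.6611
E(R) = R_f + β × MRP = 5.4% + 1.6611 × 9.3% = 20.85%

20.85%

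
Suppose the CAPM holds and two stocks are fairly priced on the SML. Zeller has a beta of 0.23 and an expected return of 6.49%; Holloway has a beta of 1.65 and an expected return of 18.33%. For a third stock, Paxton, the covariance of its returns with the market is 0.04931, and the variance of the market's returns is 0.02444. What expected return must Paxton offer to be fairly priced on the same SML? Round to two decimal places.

MRP = (18.33% − 6.49%) / (1.65 − 0.23) = 8.3380%
R_f = 6.49% − 0.23 × 8.3380% = 4.5723%
β_Paxton = Cov / Var(R_m) = 0.04931 / 0.02444 = 2.0176
E(R_Paxton) = R_f + β × MRP = 4.5723% + 2.0176 × 8.3380% = 21.40%

21.40%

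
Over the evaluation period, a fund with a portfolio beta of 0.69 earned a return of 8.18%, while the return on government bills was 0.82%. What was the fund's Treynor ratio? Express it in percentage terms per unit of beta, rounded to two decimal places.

Treynor = (R_P − R_f) / β_P = (8.18% − 0.82%) / 0.6900 = 7.36% / 0.6900 = 10.67%

10.67%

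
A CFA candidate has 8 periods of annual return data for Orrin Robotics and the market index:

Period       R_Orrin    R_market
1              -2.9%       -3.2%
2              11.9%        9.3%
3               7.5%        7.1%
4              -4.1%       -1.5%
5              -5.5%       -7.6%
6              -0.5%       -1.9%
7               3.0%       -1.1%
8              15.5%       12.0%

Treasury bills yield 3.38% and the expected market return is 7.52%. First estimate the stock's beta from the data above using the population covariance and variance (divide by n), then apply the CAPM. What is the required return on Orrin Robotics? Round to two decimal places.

7.89%

Mean R_i = (-2.9 + 11.9 + 7.5 − 4.1 − 5.5 − 0.5 + 3.0 + 15.5) / 8 = 3.1125%
Mean R_m = (-3.2 + 9.3 + 7.1 − 1.5 − 7.6 − 1.9 − 1.1 + 12.0) / 8 = 1.6375%
Σ(R_i − R̄_i)(R_m − R̄_m) = 364.0263  ⇒  Cov = 364.0263 / 8 = 45.5033
Σ(R_m − R̄_m)² = 334.5188  ⇒  Var(R_m) = 334.5188 / 8 = 41.8149
β = Cov / Var(R_m) = 45.5033 / 41.8149 = 1.0882
MRP = 7.52% − 3.38% = 4.14%
E(R) = R_f + β × MRP = 3.38% + 1.0882 × 4.14% = 7.89%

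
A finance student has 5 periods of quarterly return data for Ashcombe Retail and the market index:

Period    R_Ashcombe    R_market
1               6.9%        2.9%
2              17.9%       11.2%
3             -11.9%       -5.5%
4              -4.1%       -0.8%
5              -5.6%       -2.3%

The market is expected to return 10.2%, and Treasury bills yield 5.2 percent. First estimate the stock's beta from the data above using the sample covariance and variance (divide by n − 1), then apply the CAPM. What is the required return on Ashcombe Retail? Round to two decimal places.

14.30%

Mean R_i = (6.9 + 17.9 − 11.9 − 4.1 − 5.6) / 5 = 0.6400%
Mean R_m = (2.9 + 11.2 − 5.5 − 0.8 − 2.3) / 5 = 1.1000%
Σ(R_i − R̄_i)(R_m − R̄_m) = 298.5800  ⇒  Cov = 298.5800 / 4 = 74.6450
Σ(R_m − R̄_m)² = 163.9800  ⇒  Var(R_m) = 163.9800 / 4 = 40.9950
β = Cov / Var(R_m) = 74.6450 / 40.9950 = 1.8208
MRP = 10.2% − 5.2% = 5.00%
E(R) = R_f + β × MRP = 5.2% + 1.8208 × 5.0% = 14.30%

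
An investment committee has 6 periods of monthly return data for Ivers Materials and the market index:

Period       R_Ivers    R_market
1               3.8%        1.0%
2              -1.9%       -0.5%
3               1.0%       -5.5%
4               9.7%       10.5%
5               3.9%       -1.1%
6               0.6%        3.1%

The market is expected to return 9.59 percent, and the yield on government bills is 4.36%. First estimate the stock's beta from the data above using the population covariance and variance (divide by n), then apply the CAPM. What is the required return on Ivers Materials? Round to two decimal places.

Mean R_i = (3.8 − 1.9 + 1.0 + 9.7 + 3.9 + 0.6) / 6 = 2.8500%
Mean R_m = (1.0 − 0.5 − 5.5 + 10.5 − 1.1 + 3.1) / 6 = 1.2500%
Σ(R_i − R̄_i)(R_m − R̄_m) = 77.2950  ⇒  Cov = 77.2950 / 6 = 12.8825
Σ(R_m − R̄_m)² = 143.1950  ⇒  Var(R_m) = 143.1950 / 6 = 23.8658
β = Cov / Var(R_m) = 12.8825 / 23.8658 = 0.5398
MRP = 9.59% − 4.36% = 5.23%
E(R) = R_f + β × MRP = 4.36% + 0.5398 × 5.23% = 7.18%

7.18%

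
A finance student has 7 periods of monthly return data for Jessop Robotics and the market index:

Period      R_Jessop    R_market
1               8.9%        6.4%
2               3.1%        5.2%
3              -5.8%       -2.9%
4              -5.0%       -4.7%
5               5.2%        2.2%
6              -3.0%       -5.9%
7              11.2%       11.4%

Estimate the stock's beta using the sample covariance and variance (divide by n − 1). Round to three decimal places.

0.989

Mean R_i = (8.9 + 3.1 − 5.8 − 5.0 + 5.2 − 3.0 + 11.2) / 7 = 2.0857%
Mean R_m = (6.4 + 5.2 − 2.9 − 4.7 + 2.2 − 5.9 + 11.4) / 7 = 1.6714%
Σ(R_i − R̄_i)(R_m − R̄_m) = 245.8171  ⇒  Cov = 245.8171 / 6 = 40.9695
Σ(R_m − R̄_m)² = 248.5543  ⇒  Var(R_m) = 248.5543 / 6 = 41.4257
β = Cov / Var(R_m) = 40.9695 / 41.4257 = 0.9890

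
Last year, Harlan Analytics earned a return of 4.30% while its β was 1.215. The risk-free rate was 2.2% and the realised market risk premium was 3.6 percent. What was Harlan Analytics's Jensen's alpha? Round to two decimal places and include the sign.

CAPM benchmark = R_f + β(R_m − R_f) = 2.2% + 1.215 × 3.6% = 6.5740%
α = actual − benchmark = 4.30% − 6.5740% = -2.27%

-2.27%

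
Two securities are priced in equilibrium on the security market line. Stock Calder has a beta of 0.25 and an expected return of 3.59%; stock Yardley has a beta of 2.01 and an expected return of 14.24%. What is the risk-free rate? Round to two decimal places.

2.08%

Both satisfy E(R) = R_f + β·MRP, so the slope of the SML is
MRP = (14.24% − 3.59%) / (2.01 − 0.25) = 10.65% / 1.76 = 6.0511%
R_f = E(R_Calder) − β_Calder·MRP = 3.59% − 0.25 × 6.0511% = 2.0772%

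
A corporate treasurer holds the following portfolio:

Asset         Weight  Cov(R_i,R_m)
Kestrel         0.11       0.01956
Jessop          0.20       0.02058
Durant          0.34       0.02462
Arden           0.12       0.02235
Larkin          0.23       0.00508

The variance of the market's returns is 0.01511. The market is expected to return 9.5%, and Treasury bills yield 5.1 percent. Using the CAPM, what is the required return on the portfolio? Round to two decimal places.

β_Kestrel = 0.01956 / 0.01511 = 1.2945
β_Jessop = 0.02058 / 0.01511 = 1.3620
β_Durant = 0.02462 / 0.01511 = 1.6294
β_Arden = 0.02235 / 0.01511 = 1.4792
β_Larkin = 0.00508 / 0.01511 = 0.3362
β_P = Σ w_i β_i = 0.11×1.2945 + 0.20×1.3620 + 0.34×1.6294 + 0.12×1.4792 + 0.23×0.3362 = 1.2236
MRP = 9.5% − 5.1% = 4.40%
E(R_P) = R_f + β_P × MRP = 5.1% + 1.2236 × 4.4% = 10.48%

10.48%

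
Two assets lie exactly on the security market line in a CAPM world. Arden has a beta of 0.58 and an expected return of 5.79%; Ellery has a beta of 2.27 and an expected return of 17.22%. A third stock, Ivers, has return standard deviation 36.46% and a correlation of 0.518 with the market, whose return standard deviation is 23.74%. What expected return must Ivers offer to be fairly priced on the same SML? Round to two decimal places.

7.25%

MRP = (17.22% − 5.79%) / (2.27 − 0.58) = 6.7633%
R_f = 5.79% − 0.58 × 6.7633% = 1.8673%
β_Ivers = ρ·σ_i/σ_m = 0.518 × 36.46 / 23.74 = 0.7955
E(R_Ivers) = R_f + β × MRP = 1.8673% + 0.7955 × 6.7633% = 7.25%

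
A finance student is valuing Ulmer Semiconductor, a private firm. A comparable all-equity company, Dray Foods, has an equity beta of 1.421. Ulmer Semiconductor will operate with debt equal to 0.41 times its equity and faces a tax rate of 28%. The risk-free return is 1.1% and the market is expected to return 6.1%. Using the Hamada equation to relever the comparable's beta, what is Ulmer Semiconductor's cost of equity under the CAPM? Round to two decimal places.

10.30%

β_L = β_U × [1 + (1 − t)(D/E)] = 1.421 × [1 + (1 − 0.28) × 0.41]
    = 1.421 × [1 + 0.72 × 0.41] = 1.421 × 1.2952 = 1.8405
MRP = 6.1% − 1.1% = 5.00%
E(R) = R_f + β_L × MRP = 1.1% + 1.8405 × 5.0% = 10.30%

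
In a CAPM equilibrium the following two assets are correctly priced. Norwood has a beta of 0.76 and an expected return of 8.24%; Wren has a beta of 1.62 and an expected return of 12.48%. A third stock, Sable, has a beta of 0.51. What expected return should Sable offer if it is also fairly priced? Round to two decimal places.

7.01%

MRP (SML slope) = (12.48% − 8.24%) / (1.62 − 0.76) = 4.24% / 0.86 = 4.9302%
R_f (intercept) = 8.24% − 0.76 × 4.9302% = 4.4930%
E(R_Sable) = R_f + β × MRP = 4.4930% + 0.51 × 4.9302% = 7.01%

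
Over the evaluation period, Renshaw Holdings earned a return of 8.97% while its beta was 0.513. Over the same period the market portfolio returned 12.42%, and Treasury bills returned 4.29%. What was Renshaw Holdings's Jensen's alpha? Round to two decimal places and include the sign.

Market excess return = 12.42% − 4.29% = 8.13%
CAPM benchmark = R_f + β(R_m − R_f) = 4.29% + 0.513 × 8.13% = 8.46069%
α = actual − benchmark = 8.97% − 8.46069% = +0.51%

+0.51%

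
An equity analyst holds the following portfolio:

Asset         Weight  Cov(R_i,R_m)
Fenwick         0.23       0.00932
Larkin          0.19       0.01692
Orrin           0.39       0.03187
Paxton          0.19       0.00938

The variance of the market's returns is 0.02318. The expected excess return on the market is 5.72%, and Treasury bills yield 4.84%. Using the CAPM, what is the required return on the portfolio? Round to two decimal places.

β_Fenwick = 0.00932 / 0.02318 = 0.4021
β_Larkin = 0.01692 / 0.02318 = 0.7299
β_Orrin = 0.03187 / 0.02318 = 1.3749
β_Paxton = 0.00938 / 0.02318 = 0.4047
β_P = Σ w_i β_i = 0.23×0.4021 + 0.19×0.7299 + 0.39×1.3749 + 0.19×0.4047 = 0.8443
E(R_P) = R_f + β_P × MRP = 4.84% + 0.8443 × 5.72% = 9.67%

9.67%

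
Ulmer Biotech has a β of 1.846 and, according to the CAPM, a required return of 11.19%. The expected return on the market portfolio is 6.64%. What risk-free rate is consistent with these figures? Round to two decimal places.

E(R) = R_f + β(E(R_m) − R_f) = R_f(1 − β) + β·E(R_m)
11.19% = R_f × (1 − 1.846) + 1.846 × 6.64%
11.19% = R_f × -0.846 + 12.25744%
R_f = (11.19% − 12.25744%) / -0.846 = 1.26%

1.26%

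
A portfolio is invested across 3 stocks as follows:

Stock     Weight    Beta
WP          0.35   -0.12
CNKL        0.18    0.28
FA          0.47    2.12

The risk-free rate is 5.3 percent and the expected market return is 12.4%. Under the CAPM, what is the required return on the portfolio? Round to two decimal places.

12.43%

β_P = Σ w_i β_i = 0.35×-0.12 + 0.18×0.28 + 0.47×2.12 = 1.0048
MRP = 12.4% − 5.3% = 7.10%
E(R_P) = R_f + β_P × MRP = 5.3% + 1.0048 × 7.1% = 12.43%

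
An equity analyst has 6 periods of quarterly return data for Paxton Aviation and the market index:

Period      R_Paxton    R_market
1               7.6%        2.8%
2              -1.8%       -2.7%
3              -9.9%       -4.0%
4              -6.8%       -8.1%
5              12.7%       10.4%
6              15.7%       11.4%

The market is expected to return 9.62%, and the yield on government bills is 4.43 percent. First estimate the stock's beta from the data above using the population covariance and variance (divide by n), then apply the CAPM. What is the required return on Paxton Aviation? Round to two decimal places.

10.99%

Mean R_i = (7.6 − 1.8 − 9.9 − 6.8 + 12.7 + 15.7) / 6 = 2.9167%
Mean R_m = (2.8 − 2.7 − 4.0 − 8.1 + 10.4 + 11.4) / 6 = 1.6333%
Σ(R_i − R̄_i)(R_m − R̄_m) = 403.2967  ⇒  Cov = 403.2967 / 6 = 67.2161
Σ(R_m − R̄_m)² = 318.8533  ⇒  Var(R_m) = 318.8533 / 6 = 53.1422
β = Cov / Var(R_m) = 67.2161 / 53.1422 = 1.2648
MRP = 9.62% − 4.43% = 5.19%
E(R) = R_f + β × MRP = 4.43% + 1.2648 × 5.19% = 10.99%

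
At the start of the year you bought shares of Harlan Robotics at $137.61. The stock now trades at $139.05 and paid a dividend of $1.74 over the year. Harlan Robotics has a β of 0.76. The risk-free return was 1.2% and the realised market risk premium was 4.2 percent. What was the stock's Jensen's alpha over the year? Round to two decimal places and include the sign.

Realised HPR = (P1 + D1 − P0) / P0 = (139.05 + 1.74 − 137.61) / 137.61 = 3.18 / 137.61 = 2.3109%
CAPM required = R_f + β·MRP = 1.2% + 0.76 × 4.2% = 4.3920%
α = realised − required = 2.3109% − 4.3920% = -2.08%

-2.08%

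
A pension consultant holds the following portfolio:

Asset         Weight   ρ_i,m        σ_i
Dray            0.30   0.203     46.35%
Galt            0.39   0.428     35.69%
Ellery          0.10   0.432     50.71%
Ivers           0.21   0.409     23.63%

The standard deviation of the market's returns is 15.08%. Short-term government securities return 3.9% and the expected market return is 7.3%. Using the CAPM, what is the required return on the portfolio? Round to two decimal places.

6.83%

β_Dray = 0.203 × 46.35% / 15.08% = 0.6239
β_Galt = 0.428 × 35.69% / 15.08% = 1.0130
β_Ellery = 0.432 × 50.71% / 15.08% = 1.4527
β_Ivers = 0.409 × 23.63% / 15.08% = 0.6409
β_P = Σ w_i β_i = 0.30×0.6239 + 0.39×1.0130 + 0.10×1.4527 + 0.21×0.6409 = 0.8621
MRP = 7.3% − 3.9% = 3.40%
E(R_P) = R_f + β_P × MRP = 3.9% + 0.8621 × 3.4% = 6.83%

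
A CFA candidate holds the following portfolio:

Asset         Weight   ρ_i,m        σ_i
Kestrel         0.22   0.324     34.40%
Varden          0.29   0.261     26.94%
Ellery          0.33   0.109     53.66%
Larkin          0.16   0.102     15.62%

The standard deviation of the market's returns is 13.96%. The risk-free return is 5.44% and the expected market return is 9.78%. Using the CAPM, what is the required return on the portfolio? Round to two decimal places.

β_Kestrel = 0.324 × 34.40% / 13.96% = 0.7984
β_Varden = 0.261 × 26.94% / 13.96% = 0.5037
β_Ellery = 0.109 × 53.66% / 13.96% = 0.4190
β_Larkin = 0.102 × 15.62% / 13.96% = 0.1141
β_P = Σ w_i β_i = 0.22×0.7984 + 0.29×0.5037 + 0.33×0.4190 + 0.16×0.1141 = 0.4782
MRP = 9.78% − 5.44% = 4.34%
E(R_P) = R_f + β_P × MRP = 5.44% + 0.4782 × 4.34% = 7.52%

7.52%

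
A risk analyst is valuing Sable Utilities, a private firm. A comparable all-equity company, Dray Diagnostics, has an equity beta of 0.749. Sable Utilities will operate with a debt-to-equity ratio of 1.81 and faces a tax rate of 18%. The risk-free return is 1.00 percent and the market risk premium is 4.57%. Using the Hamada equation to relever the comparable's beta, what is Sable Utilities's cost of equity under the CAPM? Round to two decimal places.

β_L = β_U × [1 + (1 − t)(D/E)] = 0.749 × [1 + (1 − 0.18) × 1.81]
    = 0.749 × [1 + 0.82 × 1.81] = 0.749 × 2.4842 = 1.8607
E(R) = R_f + β_L × MRP = 1.00% + 1.8607 × 4.57% = 9.50%

9.50%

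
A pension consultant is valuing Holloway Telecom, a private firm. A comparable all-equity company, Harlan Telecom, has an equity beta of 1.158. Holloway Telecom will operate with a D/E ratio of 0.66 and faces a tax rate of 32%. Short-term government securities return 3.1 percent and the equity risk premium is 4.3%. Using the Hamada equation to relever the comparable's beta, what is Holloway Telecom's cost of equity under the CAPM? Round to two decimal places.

10.31%

β_L = β_U × [1 + (1 − t)(D/E)] = 1.158 × [1 + (1 − 0.32) × 0.66]
    = 1.158 × [1 + 0.68 × 0.66] = 1.158 × 1.4488 = 1.6777
E(R) = R_f + β_L × MRP = 3.1% + 1.6777 × 4.3% = 10.31%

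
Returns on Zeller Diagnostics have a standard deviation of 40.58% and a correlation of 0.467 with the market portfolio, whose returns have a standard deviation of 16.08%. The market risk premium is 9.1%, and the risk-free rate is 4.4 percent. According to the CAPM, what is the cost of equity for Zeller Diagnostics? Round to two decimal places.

15.12%

β = ρ × σ_i / σ_m = 0.467 × 40.58% / 16.08% = 1.1785
E(R) = 4.4% + 1.1785 × 9.1% = 15.12%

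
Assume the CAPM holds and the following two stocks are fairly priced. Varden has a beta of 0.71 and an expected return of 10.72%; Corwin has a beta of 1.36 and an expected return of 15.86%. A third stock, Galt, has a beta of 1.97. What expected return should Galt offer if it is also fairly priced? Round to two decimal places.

20.68%

MRP (SML slope) = (15.86% − 10.72%) / (1.36 − 0.71) = 5.14% / 0.65 = 7.9077%
R_f (intercept) = 10.72% − 0.71 × 7.9077% = 5.1055%
E(R_Galt) = R_f + β × MRP = 5.1055% + 1.97 × 7.9077% = 20.68%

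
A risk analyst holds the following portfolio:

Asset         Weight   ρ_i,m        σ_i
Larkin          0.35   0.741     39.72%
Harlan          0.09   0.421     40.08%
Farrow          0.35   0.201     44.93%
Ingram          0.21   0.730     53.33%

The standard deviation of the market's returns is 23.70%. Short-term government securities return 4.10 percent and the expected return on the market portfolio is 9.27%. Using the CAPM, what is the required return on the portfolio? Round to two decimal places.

9.15%

β_Larkin = 0.741 × 39.72% / 23.70% = 1.2419
β_Harlan = 0.421 × 40.08% / 23.70% = 0.7120
β_Farrow = 0.201 × 44.93% / 23.70% = 0.3811
β_Ingram = 0.730 × 53.33% / 23.70% = 1.6427
β_P = Σ w_i β_i = 0.35×1.2419 + 0.09×0.7120 + 0.35×0.3811 + 0.21×1.6427 = 0.9771
MRP = 9.27% − 4.10% = 5.17%
E(R_P) = R_f + β_P × MRP = 4.10% + 0.9771 × 5.17% = 9.15%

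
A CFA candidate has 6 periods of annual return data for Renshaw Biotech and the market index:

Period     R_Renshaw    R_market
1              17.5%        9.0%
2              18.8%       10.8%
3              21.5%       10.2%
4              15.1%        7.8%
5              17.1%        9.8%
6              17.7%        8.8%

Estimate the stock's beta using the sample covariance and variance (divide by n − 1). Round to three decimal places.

Mean R_i = (17.5 + 18.8 + 21.5 + 15.1 + 17.1 + 17.7) / 6 = 17.9500%
Mean R_m = (9.0 + 10.8 + 10.2 + 7.8 + 9.8 + 8.8) / 6 = 9.4000%
Σ(R_i − R̄_i)(R_m − R̄_m) = 8.5800  ⇒  Cov = 8.5800 / 5 = 1.7160
Σ(R_m − R̄_m)² = 5.8400  ⇒  Var(R_m) = 5.8400 / 5 = 1.1680
β = Cov / Var(R_m) = 1.7160 / 1.1680 = 1.4692

1.469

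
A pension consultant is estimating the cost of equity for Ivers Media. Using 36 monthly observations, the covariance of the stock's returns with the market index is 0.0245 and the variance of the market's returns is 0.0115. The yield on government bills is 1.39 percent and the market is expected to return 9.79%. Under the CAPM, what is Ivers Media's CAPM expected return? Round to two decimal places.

19.29%

β = Cov(R_i, R_m) / Var(R_m) = 0.0245 / 0.0115 = 2.1304
MRP = 9.79% − 1.39% = 8.40%
E(R) = R_f + β × MRP = 1.39% + 2.1304 × 8.40% = 19.29%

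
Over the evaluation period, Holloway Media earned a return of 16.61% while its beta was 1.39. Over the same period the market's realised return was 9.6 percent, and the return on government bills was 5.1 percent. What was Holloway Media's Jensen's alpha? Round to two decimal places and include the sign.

Market excess return = 9.6% − 5.1% = 4.50%
CAPM benchmark = R_f + β(R_m − R_f) = 5.1% + 1.39 × 4.5% = 11.3550%
α = actual − benchmark = 16.61% − 11.3550% = +5.26%

+5.26%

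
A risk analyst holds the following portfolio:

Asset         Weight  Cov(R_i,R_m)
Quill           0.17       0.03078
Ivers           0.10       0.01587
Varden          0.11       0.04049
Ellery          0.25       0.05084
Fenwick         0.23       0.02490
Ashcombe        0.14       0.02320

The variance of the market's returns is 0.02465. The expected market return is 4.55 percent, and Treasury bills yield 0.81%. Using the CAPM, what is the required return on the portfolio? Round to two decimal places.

5.81%

β_Quill = 0.03078 / 0.02465 = 1.2487
β_Ivers = 0.01587 / 0.02465 = 0.6438
β_Varden = 0.04049 / 0.02465 = 1.6426
β_Ellery = 0.05084 / 0.02465 = 2.0625
β_Fenwick = 0.02490 / 0.02465 = 1.0101
β_Ashcombe = 0.02320 / 0.02465 = 0.9412
β_P = Σ w_i β_i = 0.17×1.2487 + 0.10×0.6438 + 0.11×1.6426 + 0.25×2.0625 + 0.23×1.0101 + 0.14×0.9412 = 1.3371
MRP = 4.55% − 0.81% = 3.74%
E(R_P) = R_f + β_P × MRP = 0.81% + 1.3371 × 3.74% = 5.81%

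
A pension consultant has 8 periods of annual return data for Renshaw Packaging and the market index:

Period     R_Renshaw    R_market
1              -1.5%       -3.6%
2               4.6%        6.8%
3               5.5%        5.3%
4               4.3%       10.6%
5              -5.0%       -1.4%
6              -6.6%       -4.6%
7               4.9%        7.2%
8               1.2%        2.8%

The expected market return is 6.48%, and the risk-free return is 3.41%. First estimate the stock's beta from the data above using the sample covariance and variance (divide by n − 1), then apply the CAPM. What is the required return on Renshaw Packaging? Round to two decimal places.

Mean R_i = (-1.5 + 4.6 + 5.5 + 4.3 − 5.0 − 6.6 + 4.9 + 1.2) / 8 = 0.9250%
Mean R_m = (-3.6 + 6.8 + 5.3 + 10.6 − 1.4 − 4.6 + 7.2 + 2.8) / 8 = 2.8875%
Σ(R_i − R̄_i)(R_m − R̄_m) = 166.0425  ⇒  Cov = 166.0425 / 7 = 23.7204
Σ(R_m − R̄_m)² = 215.7488  ⇒  Var(R_m) = 215.7488 / 7 = 30.8213
β = Cov / Var(R_m) = 23.7204 / 30.8213 = 0.7696
MRP = 6.48% − 3.41% = 3.07%
E(R) = R_f + β × MRP = 3.41% + 0.7696 × 3.07% = 5.77%

5.77%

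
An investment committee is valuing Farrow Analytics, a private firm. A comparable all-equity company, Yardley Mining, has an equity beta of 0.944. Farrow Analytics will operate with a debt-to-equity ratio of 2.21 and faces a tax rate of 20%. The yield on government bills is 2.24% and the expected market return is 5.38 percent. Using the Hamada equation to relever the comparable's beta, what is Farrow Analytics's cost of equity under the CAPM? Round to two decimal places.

β_L = β_U × [1 + (1 − t)(D/E)] = 0.944 × [1 + (1 − 0.20) × 2.21]
    = 0.944 × [1 + 0.80 × 2.21] = 0.944 × 2.7680 = 2.6130
MRP = 5.38% − 2.24% = 3.14%
E(R) = R_f + β_L × MRP = 2.24% + 2.6130 × 3.14% = 10.44%

10.44%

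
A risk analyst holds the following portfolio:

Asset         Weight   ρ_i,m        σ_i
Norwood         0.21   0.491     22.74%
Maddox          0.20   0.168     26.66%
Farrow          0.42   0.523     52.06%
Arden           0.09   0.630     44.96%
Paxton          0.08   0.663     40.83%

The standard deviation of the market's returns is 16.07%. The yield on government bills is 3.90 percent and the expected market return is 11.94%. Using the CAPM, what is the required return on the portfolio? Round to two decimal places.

β_Norwood = 0.491 × 22.74% / 16.07% = 0.6948
β_Maddox = 0.168 × 26.66% / 16.07% = 0.2787
β_Farrow = 0.523 × 52.06% / 16.07% = 1.6943
β_Arden = 0.630 × 44.96% / 16.07% = 1.7626
β_Paxton = 0.663 × 40.83% / 16.07% = 1.6845
β_P = Σ w_i β_i = 0.21×0.6948 + 0.20×0.2787 + 0.42×1.6943 + 0.09×1.7626 + 0.08×1.6845 = 1.2066
MRP = 11.94% − 3.90% = 8.04%
E(R_P) = R_f + β_P × MRP = 3.90% + 1.2066 × 8.04% = 13.60%

13.60%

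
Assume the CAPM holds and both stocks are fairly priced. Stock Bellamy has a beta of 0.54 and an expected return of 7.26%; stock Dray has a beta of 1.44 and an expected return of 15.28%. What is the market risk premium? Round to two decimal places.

Both satisfy E(R) = R_f + β·MRP, so the slope of the SML is
MRP = (15.28% − 7.26%) / (1.44 − 0.54) = 8.02% / 0.90 = 8.9111%

8.91%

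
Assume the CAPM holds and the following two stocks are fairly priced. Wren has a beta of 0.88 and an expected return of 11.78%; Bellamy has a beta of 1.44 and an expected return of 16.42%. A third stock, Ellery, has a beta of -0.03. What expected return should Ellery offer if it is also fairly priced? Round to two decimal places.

4.24%

MRP (SML slope) = (16.42% − 11.78%) / (1.44 − 0.88) = 4.64% / 0.56 = 8.2857%
R_f (intercept) = 11.78% − 0.88 × 8.2857% = 4.4886%
E(R_Ellery) = R_f + β × MRP = 4.4886% + -0.03 × 8.2857% = 4.24%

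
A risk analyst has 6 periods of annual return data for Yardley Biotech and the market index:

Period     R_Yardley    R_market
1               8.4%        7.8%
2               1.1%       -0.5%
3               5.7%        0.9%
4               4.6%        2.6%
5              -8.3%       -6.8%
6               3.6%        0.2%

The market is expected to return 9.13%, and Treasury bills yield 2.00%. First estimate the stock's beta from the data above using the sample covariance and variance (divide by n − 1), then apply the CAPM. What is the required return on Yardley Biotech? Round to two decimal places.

10.19%

Mean R_i = (8.4 + 1.1 + 5.7 + 4.6 − 8.3 + 3.6) / 6 = 2.5167%
Mean R_m = (7.8 − 0.5 + 0.9 + 2.6 − 6.8 + 0.2) / 6 = 0.7000%
Σ(R_i − R̄_i)(R_m − R̄_m) = 128.6500  ⇒  Cov = 128.6500 / 5 = 25.7300
Σ(R_m − R̄_m)² = 112.0000  ⇒  Var(R_m) = 112.0000 / 5 = 22.4000
β = Cov / Var(R_m) = 25.7300 / 22.4000 = 1.1487
MRP = 9.13% − 2.00% = 7.13%
E(R) = R_f + β × MRP = 2.00% + 1.1487 × 7.13% = 10.19%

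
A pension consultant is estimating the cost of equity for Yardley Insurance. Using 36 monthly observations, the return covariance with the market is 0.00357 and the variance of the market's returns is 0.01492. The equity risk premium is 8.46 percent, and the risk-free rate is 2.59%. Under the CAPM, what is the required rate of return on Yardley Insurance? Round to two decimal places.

4.61%

β = Cov(R_i, R_m) / Var(R_m) = 0.00357 / 0.01492 = 0.2393
E(R) = R_f + β × MRP = 2.59% + 0.2393 × 8.46% = 4.61%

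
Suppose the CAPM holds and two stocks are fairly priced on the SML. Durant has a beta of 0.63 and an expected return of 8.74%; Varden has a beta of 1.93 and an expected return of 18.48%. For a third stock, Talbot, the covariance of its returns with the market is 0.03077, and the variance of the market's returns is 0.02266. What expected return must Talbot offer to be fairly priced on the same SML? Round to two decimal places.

14.19%

MRP = (18.48% − 8.74%) / (1.93 − 0.63) = 7.4923%
R_f = 8.74% − 0.63 × 7.4923% = 4.0199%
β_Talbot = Cov / Var(R_m) = 0.03077 / 0.02266 = 1.3579
E(R_Talbot) = R_f + β × MRP = 4.0199% + 1.3579 × 7.4923% = 14.19%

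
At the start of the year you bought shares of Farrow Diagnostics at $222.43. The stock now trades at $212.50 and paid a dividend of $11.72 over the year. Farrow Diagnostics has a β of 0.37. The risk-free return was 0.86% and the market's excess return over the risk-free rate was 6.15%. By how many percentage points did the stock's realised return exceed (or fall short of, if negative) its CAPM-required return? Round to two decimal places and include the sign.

-2.33%

Realised HPR = (P1 + D1 − P0) / P0 = (212.50 + 11.72 − 222.43) / 222.43 = 1.79 / 222.43 = 0.8047%
CAPM required = R_f + β·MRP = 0.86% + 0.37 × 6.15% = 3.1355%
α = realised − required = 0.8047% − 3.1355% = -2.33%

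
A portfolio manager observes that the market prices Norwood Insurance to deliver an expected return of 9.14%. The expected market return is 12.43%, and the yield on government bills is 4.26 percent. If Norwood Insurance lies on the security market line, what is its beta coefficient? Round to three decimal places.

MRP = 12.43% − 4.26% = 8.17%
β = (E(R) − R_f) / MRP = (9.14% − 4.26%) / 8.17% = 4.88% / 8.17% = 0.597

0.597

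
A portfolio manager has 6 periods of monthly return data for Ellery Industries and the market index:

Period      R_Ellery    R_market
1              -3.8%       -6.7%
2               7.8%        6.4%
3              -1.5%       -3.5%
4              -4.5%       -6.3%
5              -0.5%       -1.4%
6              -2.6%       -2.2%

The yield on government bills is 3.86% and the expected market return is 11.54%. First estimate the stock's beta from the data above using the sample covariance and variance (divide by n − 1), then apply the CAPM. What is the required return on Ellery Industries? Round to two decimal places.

Mean R_i = (-3.8 + 7.8 − 1.5 − 4.5 − 0.5 − 2.6) / 6 = -0.8500%
Mean R_m = (-6.7 + 6.4 − 3.5 − 6.3 − 1.4 − 2.2) / 6 = -2.2833%
Σ(R_i − R̄_i)(R_m − R̄_m) = 103.7550  ⇒  Cov = 103.7550 / 5 = 20.7510
Σ(R_m − R̄_m)² = 113.3083  ⇒  Var(R_m) = 113.3083 / 5 = 22.6617
β = Cov / Var(R_m) = 20.7510 / 22.6617 = 0.9157
MRP = 11.54% − 3.86% = 7.68%
E(R) = R_f + β × MRP = 3.86% + 0.9157 × 7.68% = 10.89%

10.89%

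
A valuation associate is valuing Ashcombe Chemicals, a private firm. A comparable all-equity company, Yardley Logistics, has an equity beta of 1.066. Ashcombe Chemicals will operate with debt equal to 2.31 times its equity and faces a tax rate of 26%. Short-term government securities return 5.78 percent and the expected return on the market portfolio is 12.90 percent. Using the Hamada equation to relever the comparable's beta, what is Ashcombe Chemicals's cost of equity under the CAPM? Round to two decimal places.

26.34%

β_L = β_U × [1 + (1 − t)(D/E)] = 1.066 × [1 + (1 − 0.26) × 2.31]
    = 1.066 × [1 + 0.74 × 2.31] = 1.066 × 2.7094 = 2.8882
MRP = 12.90% − 5.78% = 7.12%
E(R) = R_f + β_L × MRP = 5.78% + 2.8882 × 7.12% = 26.34%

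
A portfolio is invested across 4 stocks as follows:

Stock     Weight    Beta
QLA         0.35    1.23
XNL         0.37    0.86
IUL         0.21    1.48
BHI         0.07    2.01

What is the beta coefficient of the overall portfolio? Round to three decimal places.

1.200

β_P = Σ w_i β_i = 0.35×1.23 + 0.37×0.86 + 0.21×1.48 + 0.07×2.01 = 1.2002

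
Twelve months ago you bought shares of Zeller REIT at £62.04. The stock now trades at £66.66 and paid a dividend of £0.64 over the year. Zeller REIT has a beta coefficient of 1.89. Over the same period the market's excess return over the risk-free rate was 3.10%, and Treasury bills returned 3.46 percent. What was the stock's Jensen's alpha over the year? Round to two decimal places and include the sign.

Realised HPR = (P1 + D1 − P0) / P0 = (66.66 + 0.64 − 62.04) / 62.04 = 5.26 / 62.04 = 8.4784%
CAPM required = R_f + β·MRP = 3.46% + 1.89 × 3.10% = 9.3190%
α = realised − required = 8.4784% − 9.3190% = -0.84%

-0.84%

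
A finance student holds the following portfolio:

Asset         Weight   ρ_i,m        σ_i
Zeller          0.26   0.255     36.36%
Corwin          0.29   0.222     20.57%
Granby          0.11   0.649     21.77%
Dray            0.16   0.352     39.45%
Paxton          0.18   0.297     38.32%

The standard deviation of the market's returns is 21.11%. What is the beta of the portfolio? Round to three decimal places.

β_Zeller = 0.255 × 36.36% / 21.11% = 0.4392
β_Corwin = 0.222 × 20.57% / 21.11% = 0.2163
β_Granby = 0.649 × 21.77% / 21.11% = 0.6693
β_Dray = 0.352 × 39.45% / 21.11% = 0.6578
β_Paxton = 0.297 × 38.32% / 21.11% = 0.5391
β_P = Σ w_i β_i = 0.26×0.4392 + 0.29×0.2163 + 0.11×0.6693 + 0.16×0.6578 + 0.18×0.5391 = 0.4528

0.453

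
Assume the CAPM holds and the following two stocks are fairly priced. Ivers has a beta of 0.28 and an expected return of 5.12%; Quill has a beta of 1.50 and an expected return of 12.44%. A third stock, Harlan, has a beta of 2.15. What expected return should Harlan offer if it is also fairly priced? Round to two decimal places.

MRP (SML slope) = (12.44% − 5.12%) / (1.50 − 0.28) = 7.32% / 1.22 = 6.0000%
R_f (intercept) = 5.12% − 0.28 × 6.0000% = 3.4400%
E(R_Harlan) = R_f + β × MRP = 3.4400% + 2.15 × 6.0000% = 16.34%

16.34%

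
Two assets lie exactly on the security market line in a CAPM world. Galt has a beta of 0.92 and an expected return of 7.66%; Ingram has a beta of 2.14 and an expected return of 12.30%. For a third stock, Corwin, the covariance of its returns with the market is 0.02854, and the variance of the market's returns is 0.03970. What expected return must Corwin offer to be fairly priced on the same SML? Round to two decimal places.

6.90%

MRP = (12.30% − 7.66%) / (2.14 − 0.92) = 3.8033%
R_f = 7.66% − 0.92 × 3.8033% = 4.1610%
β_Corwin = Cov / Var(R_m) = 0.02854 / 0.03970 = 0.7189
E(R_Corwin) = R_f + β × MRP = 4.1610% + 0.7189 × 3.8033% = 6.90%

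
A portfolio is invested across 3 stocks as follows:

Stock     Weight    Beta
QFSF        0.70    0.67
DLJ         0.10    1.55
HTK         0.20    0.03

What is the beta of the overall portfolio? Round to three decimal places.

0.630

β_P = Σ w_i β_i = 0.70×0.67 + 0.10×1.55 + 0.20×0.03 = 0.6300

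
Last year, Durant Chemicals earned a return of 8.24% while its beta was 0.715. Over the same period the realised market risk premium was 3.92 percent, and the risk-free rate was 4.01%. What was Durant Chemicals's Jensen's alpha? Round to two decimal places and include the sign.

CAPM benchmark = R_f + β(R_m − R_f) = 4.01% + 0.715 × 3.92% = 6.81280%
α = actual − benchmark = 8.24% − 6.81280% = +1.43%

+1.43%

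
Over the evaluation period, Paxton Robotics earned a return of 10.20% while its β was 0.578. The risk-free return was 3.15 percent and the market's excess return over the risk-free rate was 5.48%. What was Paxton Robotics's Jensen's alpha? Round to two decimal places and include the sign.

CAPM benchmark = R_f + β(R_m − R_f) = 3.15% + 0.578 × 5.48% = 6.31744%
α = actual − benchmark = 10.20% − 6.31744% = +3.88%

+3.88%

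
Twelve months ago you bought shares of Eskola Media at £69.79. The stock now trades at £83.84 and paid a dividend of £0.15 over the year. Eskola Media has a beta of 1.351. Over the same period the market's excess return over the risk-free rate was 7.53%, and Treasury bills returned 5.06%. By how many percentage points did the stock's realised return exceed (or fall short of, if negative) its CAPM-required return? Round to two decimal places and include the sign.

+5.11%

Realised HPR = (P1 + D1 − P0) / P0 = (83.84 + 0.15 − 69.79) / 69.79 = 14.20 / 69.79 = 20.3468%
CAPM required = R_f + β·MRP = 5.06% + 1.351 × 7.53% = 15.23303%
α = realised − required = 20.3468% − 15.23303% = +5.11%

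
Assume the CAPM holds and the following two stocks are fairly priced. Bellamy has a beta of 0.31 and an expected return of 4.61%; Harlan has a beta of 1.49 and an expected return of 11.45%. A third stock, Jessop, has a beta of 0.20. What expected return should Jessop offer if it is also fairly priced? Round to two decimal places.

MRP (SML slope) = (11.45% − 4.61%) / (1.49 − 0.31) = 6.84% / 1.18 = 5.7966%
R_f (intercept) = 4.61% − 0.31 × 5.7966% = 2.8131%
E(R_Jessop) = R_f + β × MRP = 2.8131% + 0.20 × 5.7966% = 3.97%

3.97%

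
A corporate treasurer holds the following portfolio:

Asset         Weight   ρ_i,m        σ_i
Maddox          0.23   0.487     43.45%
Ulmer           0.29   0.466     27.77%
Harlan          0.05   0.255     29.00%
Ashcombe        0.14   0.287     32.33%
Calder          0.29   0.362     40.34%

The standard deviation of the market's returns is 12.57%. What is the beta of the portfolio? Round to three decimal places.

1.155

β_Maddox = 0.487 × 43.45% / 12.57% = 1.6834
β_Ulmer = 0.466 × 27.77% / 12.57% = 1.0295
β_Harlan = 0.255 × 29.00% / 12.57% = 0.5883
β_Ashcombe = 0.287 × 32.33% / 12.57% = 0.7382
β_Calder = 0.362 × 40.34% / 12.57% = 1.1617
β_P = Σ w_i β_i = 0.23×1.6834 + 0.29×1.0295 + 0.05×0.5883 + 0.14×0.7382 + 0.29×1.1617 = 1.1554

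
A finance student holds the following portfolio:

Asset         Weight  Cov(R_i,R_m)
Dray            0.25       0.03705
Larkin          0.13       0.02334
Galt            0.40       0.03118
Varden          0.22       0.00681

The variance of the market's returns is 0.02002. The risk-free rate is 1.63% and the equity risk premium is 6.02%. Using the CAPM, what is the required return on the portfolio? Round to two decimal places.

9.53%

β_Dray = 0.03705 / 0.02002 = 1.8506
β_Larkin = 0.02334 / 0.02002 = 1.1658
β_Galt = 0.03118 / 0.02002 = 1.5574
β_Varden = 0.00681 / 0.02002 = 0.3402
β_P = Σ w_i β_i = 0.25×1.8506 + 0.13×1.1658 + 0.40×1.5574 + 0.22×0.3402 = 1.3120
E(R_P) = R_f + β_P × MRP = 1.63% + 1.3120 × 6.02% = 9.53%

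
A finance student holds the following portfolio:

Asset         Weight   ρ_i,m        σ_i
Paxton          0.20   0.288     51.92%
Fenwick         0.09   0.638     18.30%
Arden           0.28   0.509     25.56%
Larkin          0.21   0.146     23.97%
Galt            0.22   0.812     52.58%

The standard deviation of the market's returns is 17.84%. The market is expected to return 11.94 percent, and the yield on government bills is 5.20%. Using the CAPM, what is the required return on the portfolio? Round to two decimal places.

11.93%

β_Paxton = 0.288 × 51.92% / 17.84% = 0.8382
β_Fenwick = 0.638 × 18.30% / 17.84% = 0.6545
β_Arden = 0.509 × 25.56% / 17.84% = 0.7293
β_Larkin = 0.146 × 23.97% / 17.84% = 0.1962
β_Galt = 0.812 × 52.58% / 17.84% = 2.3932
β_P = Σ w_i β_i = 0.20×0.8382 + 0.09×0.6545 + 0.28×0.7293 + 0.21×0.1962 + 0.22×2.3932 = 0.9985
MRP = 11.94% − 5.20% = 6.74%
E(R_P) = R_f + β_P × MRP = 5.20% + 0.9985 × 6.74% = 11.93%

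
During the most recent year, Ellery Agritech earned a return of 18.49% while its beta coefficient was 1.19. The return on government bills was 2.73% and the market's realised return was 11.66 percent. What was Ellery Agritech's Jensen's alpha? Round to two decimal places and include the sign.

Market excess return = 11.66% − 2.73% = 8.93%
CAPM benchmark = R_f + β(R_m − R_f) = 2.73% + 1.19 × 8.93% = 13.3567%
α = actual − benchmark = 18.49% − 13.3567% = +5.13%

+5.13%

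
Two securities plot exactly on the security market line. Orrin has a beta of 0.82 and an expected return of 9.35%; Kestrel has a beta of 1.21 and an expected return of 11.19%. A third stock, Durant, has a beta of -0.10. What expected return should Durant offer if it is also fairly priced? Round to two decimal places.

MRP (SML slope) = (11.19% − 9.35%) / (1.21 − 0.82) = 1.84% / 0.39 = 4.7179%
R_f (intercept) = 9.35% − 0.82 × 4.7179% = 5.4813%
E(R_Durant) = R_f + β × MRP = 5.4813% + -0.10 × 4.7179% = 5.01%

5.01%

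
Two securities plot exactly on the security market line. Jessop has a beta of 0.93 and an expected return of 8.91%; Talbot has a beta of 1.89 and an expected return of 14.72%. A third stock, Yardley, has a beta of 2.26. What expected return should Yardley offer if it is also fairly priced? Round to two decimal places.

16.96%

MRP (SML slope) = (14.72% − 8.91%) / (1.89 − 0.93) = 5.81% / 0.96 = 6.0521%
R_f (intercept) = 8.91% − 0.93 × 6.0521% = 3.2815%
E(R_Yardley) = R_f + β × MRP = 3.2815% + 2.26 × 6.0521% = 16.96%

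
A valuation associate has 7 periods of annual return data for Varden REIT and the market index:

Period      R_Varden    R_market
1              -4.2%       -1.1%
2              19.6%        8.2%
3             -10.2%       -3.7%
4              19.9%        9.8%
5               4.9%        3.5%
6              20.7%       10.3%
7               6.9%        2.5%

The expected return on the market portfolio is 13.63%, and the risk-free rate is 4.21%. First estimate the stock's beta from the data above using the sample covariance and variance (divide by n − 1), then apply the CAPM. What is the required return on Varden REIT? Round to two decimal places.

Mean R_i = (-4.2 + 19.6 − 10.2 + 19.9 + 4.9 + 20.7 + 6.9) / 7 = 8.2286%
Mean R_m = (-1.1 + 8.2 − 3.7 + 9.8 + 3.5 + 10.3 + 2.5) / 7 = 4.2143%
Σ(R_i − R̄_i)(R_m − R̄_m) = 402.9671  ⇒  Cov = 402.9671 / 6 = 67.1612
Σ(R_m − R̄_m)² = 178.4486  ⇒  Var(R_m) = 178.4486 / 6 = 29.7414
β = Cov / Var(R_m) = 67.1612 / 29.7414 = 2.2582
MRP = 13.63% − 4.21% = 9.42%
E(R) = R_f + β × MRP = 4.21% + 2.2582 × 9.42% = 25.48%

25.48%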